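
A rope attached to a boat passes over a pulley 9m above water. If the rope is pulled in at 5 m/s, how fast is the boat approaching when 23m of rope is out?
115√7/56 ≈ 5.433 m/s

rope² = x² + 9²
x = √(23² - 9²) = 8√7
dx/dt = (rope/x) · d(rope)/dt = (23/(8√7)) · (-5) = -115√7/56 m/s
The boat approaches at 115√7/56 ≈ 5.433 m/s.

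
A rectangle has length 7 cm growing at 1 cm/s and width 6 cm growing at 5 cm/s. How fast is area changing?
41 cm²/s

A = lw
dA/dt = w·dl/dt + l·dw/dt = 6·1 + 7·5 = 41 cm²/s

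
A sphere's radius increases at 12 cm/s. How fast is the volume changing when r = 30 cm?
43200π cm³/s

V = (4/3)πr³
dV/dt = dV/dr · dr/dt = 4πr² · 12
At r = 30: dV/dt = 43200π cm³/s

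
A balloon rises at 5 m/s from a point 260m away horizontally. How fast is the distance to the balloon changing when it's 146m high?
365√22229/22229 ≈ 2.448 m/s

z² = 260² + y²
z = √(260² + 146²) = 2√22229
dz/dt = y/z · dy/dt = 146/(2√22229) · 5 = 365√22229/22229 ≈ 2.448 m/s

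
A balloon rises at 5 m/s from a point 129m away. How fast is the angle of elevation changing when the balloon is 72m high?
0.029553 rad/s

tan(θ) = y/129
sec²(θ) · dθ/dt = (1/129) · dy/dt
dθ/dt = cos²(θ)/129 · 5 = 129/(129² + 72²) · 5
dθ/dt = 0.029553 rad/s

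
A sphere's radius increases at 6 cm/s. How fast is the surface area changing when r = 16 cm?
768π cm²/s

S = 4πr²
dS/dt = dS/dr · dr/dt = 8πr · 6
At r = 16: dS/dt = 768π cm²/s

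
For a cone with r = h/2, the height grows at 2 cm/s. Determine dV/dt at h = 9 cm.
81π/2 cm³/s

V = (1/3)π(h/2)²h = πh³/12
dV/dt = πh²/4 · 2
At h = 9: dV/dt = 81π/2 cm³/s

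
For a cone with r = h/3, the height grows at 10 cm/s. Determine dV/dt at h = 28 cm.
7840π/9 cm³/s

V = (1/3)π(h/3)²h = πh³/27
dV/dt = πh²/9 · 10
At h = 28: dV/dt = 7840π/9 cm³/s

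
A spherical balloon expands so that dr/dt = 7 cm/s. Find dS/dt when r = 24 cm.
1344π cm²/s

S = 4πr²
dS/dt = dS/dr · dr/dt = 8πr · 7
At r = 24: dS/dt = 1344π cm²/s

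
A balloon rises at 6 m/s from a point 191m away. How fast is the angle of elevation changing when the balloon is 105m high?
0.024123 rad/s

tan(θ) = y/191
sec²(θ) · dθ/dt = (1/191) · dy/dt
dθ/dt = cos²(θ)/191 · 6 = 191/(191² + 105²) · 6
dθ/dt = 0.024123 rad/s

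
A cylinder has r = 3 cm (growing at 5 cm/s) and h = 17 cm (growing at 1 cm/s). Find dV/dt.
519π cm³/s

V = πr²h
dV/dt = 2πrh·dr/dt + πr²·dh/dt
= 2π(3)(17)(5) + π(3)²(1)
= 519π cm³/s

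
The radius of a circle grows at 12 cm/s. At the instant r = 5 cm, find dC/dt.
24π cm/s

C = 2πr
dC/dt = 2π · dr/dt = 2π · 12 = 24π cm/s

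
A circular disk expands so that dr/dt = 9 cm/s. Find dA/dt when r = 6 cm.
108π cm²/s

A = πr²
dA/dt = 2πr · dr/dt = 2π(6)(9) = 108π cm²/s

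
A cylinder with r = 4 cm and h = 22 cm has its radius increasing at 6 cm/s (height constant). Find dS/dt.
360π cm²/s

S = 2πrh + 2πr² (lateral + bases)
dS/dt = (2πh + 4πr)·dr/dt = (2π·22 + 4π·4)·6
= 360π cm²/s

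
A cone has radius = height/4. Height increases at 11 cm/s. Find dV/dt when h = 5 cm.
275π/16 cm³/s

V = (1/3)π(h/4)²h = πh³/48
dV/dt = πh²/16 · 11
At h = 5: dV/dt = 275π/16 cm³/s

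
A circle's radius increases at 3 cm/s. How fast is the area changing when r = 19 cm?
114π cm²/s

A = πr²
dA/dt = 2πr · dr/dt = 2π(19)(3) = 114π cm²/s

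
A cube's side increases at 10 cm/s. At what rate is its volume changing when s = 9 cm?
2430 cm³/s

V = s³
dV/dt = 3s² · ds/dt = 3·9²·10 = 2430 cm³/s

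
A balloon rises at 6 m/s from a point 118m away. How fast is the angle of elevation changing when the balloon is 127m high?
0.023558 rad/s

tan(θ) = y/118
sec²(θ) · dθ/dt = (1/118) · dy/dt
dθ/dt = cos²(θ)/118 · 6 = 118/(118² + 127²) · 6
dθ/dt = 0.023558 rad/s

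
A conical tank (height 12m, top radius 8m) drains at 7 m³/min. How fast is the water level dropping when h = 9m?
7/(36π) ≈ 0.06189 m/min

r/h = 8/12, so r = (2/3)h
V = (1/3)πr²h = (1/3)π((2/3)h)²h = (4/27)πh³
dV/dh = (4/9)πh²
dh/dt = (dV/dt)/(dV/dh) = -7/((4/9)π·9²) = -7/(36π) m/min
The level is dropping at 7/(36π) ≈ 0.06189 m/min.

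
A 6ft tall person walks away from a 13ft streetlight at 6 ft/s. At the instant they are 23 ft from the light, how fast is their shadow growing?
36/7 ft/s

By similar triangles: 13/(x+s) = 6/s
Solving: s = 6x/7
ds/dt = 6/7 · dx/dt = 6/7 · 6 = 36/7 ft/s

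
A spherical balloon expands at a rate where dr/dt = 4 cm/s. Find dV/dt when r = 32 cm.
16384π cm³/s

V = (4/3)πr³
dV/dt = dV/dr · dr/dt = 4πr² · 4
At r = 32: dV/dt = 16384π cm³/s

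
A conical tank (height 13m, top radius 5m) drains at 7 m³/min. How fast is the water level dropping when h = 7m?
169/(175π) ≈ 0.3074 m/min

r/h = 5/13, so r = (5/13)h
V = (1/3)πr²h = (1/3)π((5/13)h)²h = (25/507)πh³
dV/dh = (25/169)πh²
dh/dt = (dV/dt)/(dV/dh) = -7/((25/169)π·7²) = -169/(175π) m/min
The level is dropping at 169/(175π) ≈ 0.3074 m/min.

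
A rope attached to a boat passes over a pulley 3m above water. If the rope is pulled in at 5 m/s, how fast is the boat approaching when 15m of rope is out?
25√6/12 ≈ 5.103 m/s

rope² = x² + 3²
x = √(15² - 3²) = 6√6
dx/dt = (rope/x) · d(rope)/dt = (15/(6√6)) · (-5) = -25√6/12 m/s
The boat approaches at 25√6/12 ≈ 5.103 m/s.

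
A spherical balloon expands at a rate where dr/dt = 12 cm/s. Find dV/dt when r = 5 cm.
1200π cm³/s

V = (4/3)πr³
dV/dt = dV/dr · dr/dt = 4πr² · 12
At r = 5: dV/dt = 1200π cm³/s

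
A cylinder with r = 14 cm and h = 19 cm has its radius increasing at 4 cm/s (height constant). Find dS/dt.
376π cm²/s

S = 2πrh + 2πr² (lateral + bases)
dS/dt = (2πh + 4πr)·dr/dt = (2π·19 + 4π·14)·4
= 376π cm²/s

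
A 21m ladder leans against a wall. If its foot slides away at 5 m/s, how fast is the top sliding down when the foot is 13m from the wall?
65√17/68 ≈ 3.941 m/s

x² + y² = 21²
2x·dx/dt + 2y·dy/dt = 0
dy/dt = -x/y · dx/dt = -13/(4√17) · 5 = -65√17/68 m/s
The top is descending at 65√17/68 ≈ 3.941 m/s.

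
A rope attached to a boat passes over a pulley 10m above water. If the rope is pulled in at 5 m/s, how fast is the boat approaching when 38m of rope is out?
95√21/84 ≈ 5.183 m/s

rope² = x² + 10²
x = √(38² - 10²) = 8√21
dx/dt = (rope/x) · d(rope)/dt = (38/(8√21)) · (-5) = -95√21/84 m/s
The boat approaches at 95√21/84 ≈ 5.183 m/s.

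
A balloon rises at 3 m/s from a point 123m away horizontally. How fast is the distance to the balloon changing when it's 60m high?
60√2081/2081 ≈ 1.315 m/s

z² = 123² + y²
z = √(123² + 60²) = 3√2081
dz/dt = y/z · dy/dt = 60/(3√2081) · 3 = 60√2081/2081 ≈ 1.315 m/s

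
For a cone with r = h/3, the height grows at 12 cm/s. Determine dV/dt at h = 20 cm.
1600π/3 cm³/s

V = (1/3)π(h/3)²h = πh³/27
dV/dt = πh²/9 · 12
At h = 20: dV/dt = 1600π/3 cm³/s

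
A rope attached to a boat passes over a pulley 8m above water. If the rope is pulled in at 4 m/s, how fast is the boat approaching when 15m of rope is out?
60√161/161 ≈ 4.729 m/s

rope² = x² + 8²
x = √(15² - 8²) = √161
dx/dt = (rope/x) · d(rope)/dt = (15/√161) · (-4) = -60√161/161 m/s
The boat approaches at 60√161/161 ≈ 4.729 m/s.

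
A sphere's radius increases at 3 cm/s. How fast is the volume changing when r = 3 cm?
108π cm³/s

V = (4/3)πr³
dV/dt = dV/dr · dr/dt = 4πr² · 3
At r = 3: dV/dt = 108π cm³/s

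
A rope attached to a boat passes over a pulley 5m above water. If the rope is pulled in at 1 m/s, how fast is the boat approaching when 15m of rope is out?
3√2/4 ≈ 1.061 m/s

rope² = x² + 5²
x = √(15² - 5²) = 10√2
dx/dt = (rope/x) · d(rope)/dt = (15/(10√2)) · (-1) = -3√2/4 m/s
The boat approaches at 3√2/4 ≈ 1.061 m/s.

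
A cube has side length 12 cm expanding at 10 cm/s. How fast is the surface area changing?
1440 cm²/s

A = 6s²
dA/dt = 12s · ds/dt = 12·12·10 = 1440 cm²/s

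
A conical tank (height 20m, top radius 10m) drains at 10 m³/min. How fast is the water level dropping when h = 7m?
40/(49π) ≈ 0.2598 m/min

r/h = 10/20, so r = (1/2)h
V = (1/3)πr²h = (1/3)π((1/2)h)²h = (1/12)πh³
dV/dh = (1/4)πh²
dh/dt = (dV/dt)/(dV/dh) = -10/((1/4)π·7²) = -40/(49π) m/min
The level is dropping at 40/(49π) ≈ 0.2598 m/min.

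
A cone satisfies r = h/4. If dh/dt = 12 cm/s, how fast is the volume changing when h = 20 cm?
300π cm³/s

V = (1/3)π(h/4)²h = πh³/48
dV/dt = πh²/16 · 12
At h = 20: dV/dt = 300π cm³/s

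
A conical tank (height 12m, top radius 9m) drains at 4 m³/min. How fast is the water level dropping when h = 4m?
4/(9π) ≈ 0.1415 m/min

r/h = 9/12, so r = (3/4)h
V = (1/3)πr²h = (1/3)π((3/4)h)²h = (3/16)πh³
dV/dh = (9/16)πh²
dh/dt = (dV/dt)/(dV/dh) = -4/((9/16)π·4²) = -4/(9π) m/min
The level is dropping at 4/(9π) ≈ 0.1415 m/min.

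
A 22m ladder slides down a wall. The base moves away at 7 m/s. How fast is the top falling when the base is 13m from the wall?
13√35/15 ≈ 5.127 m/s

x² + y² = 22²
2x·dx/dt + 2y·dy/dt = 0
dy/dt = -x/y · dx/dt = -13/(3√35) · 7 = -13√35/15 m/s
The top is descending at 13√35/15 ≈ 5.127 m/s.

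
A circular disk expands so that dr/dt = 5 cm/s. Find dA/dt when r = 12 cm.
120π cm²/s

A = πr²
dA/dt = 2πr · dr/dt = 2π(12)(5) = 120π cm²/s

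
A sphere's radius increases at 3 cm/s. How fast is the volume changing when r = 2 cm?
48π cm³/s

V = (4/3)πr³
dV/dt = dV/dr · dr/dt = 4πr² · 3
At r = 2: dV/dt = 48π cm³/s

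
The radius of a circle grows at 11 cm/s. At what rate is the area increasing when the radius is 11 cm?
242π cm²/s

A = πr²
dA/dt = 2πr · dr/dt = 2π(11)(11) = 242π cm²/s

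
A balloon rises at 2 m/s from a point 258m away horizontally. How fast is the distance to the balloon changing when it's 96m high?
32√2105/2105 ≈ 0.6975 m/s

z² = 258² + y²
z = √(258² + 96²) = 6√2105
dz/dt = y/z · dy/dt = 96/(6√2105) · 2 = 32√2105/2105 ≈ 0.6975 m/s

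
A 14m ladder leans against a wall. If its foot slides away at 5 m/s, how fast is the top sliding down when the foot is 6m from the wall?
3√10/4 ≈ 2.372 m/s

x² + y² = 14²
2x·dx/dt + 2y·dy/dt = 0
dy/dt = -x/y · dx/dt = -6/(4√10) · 5 = -3√10/4 m/s
The top is descending at 3√10/4 ≈ 2.372 m/s.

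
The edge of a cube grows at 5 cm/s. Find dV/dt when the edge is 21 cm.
6615 cm³/s

V = s³
dV/dt = 3s² · ds/dt = 3·21²·5 = 6615 cm³/s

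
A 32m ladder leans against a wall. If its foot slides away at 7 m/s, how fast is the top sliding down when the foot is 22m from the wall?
77√15/45 ≈ 6.627 m/s

x² + y² = 32²
2x·dx/dt + 2y·dy/dt = 0
dy/dt = -x/y · dx/dt = -22/(6√15) · 7 = -77√15/45 m/s
The top is descending at 77√15/45 ≈ 6.627 m/s.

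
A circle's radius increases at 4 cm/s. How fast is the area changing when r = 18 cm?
144π cm²/s

A = πr²
dA/dt = 2πr · dr/dt = 2π(18)(4) = 144π cm²/s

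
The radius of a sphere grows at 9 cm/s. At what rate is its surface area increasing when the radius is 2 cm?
144π cm²/s

S = 4πr²
dS/dt = dS/dr · dr/dt = 8πr · 9
At r = 2: dS/dt = 144π cm²/s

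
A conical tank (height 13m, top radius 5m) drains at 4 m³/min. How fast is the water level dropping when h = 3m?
676/(225π) ≈ 0.9563 m/min

r/h = 5/13, so r = (5/13)h
V = (1/3)πr²h = (1/3)π((5/13)h)²h = (25/507)πh³
dV/dh = (25/169)πh²
dh/dt = (dV/dt)/(dV/dh) = -4/((25/169)π·3²) = -676/(225π) m/min
The level is dropping at 676/(225π) ≈ 0.9563 m/min.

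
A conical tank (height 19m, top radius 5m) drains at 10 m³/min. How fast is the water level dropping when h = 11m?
722/(605π) ≈ 0.3799 m/min

r/h = 5/19, so r = (5/19)h
V = (1/3)πr²h = (1/3)π((5/19)h)²h = (25/1083)πh³
dV/dh = (25/361)πh²
dh/dt = (dV/dt)/(dV/dh) = -10/((25/361)π·11²) = -722/(605π) m/min
The level is dropping at 722/(605π) ≈ 0.3799 m/min.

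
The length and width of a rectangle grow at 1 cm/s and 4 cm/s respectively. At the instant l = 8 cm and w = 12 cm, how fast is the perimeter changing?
10 cm/s

P = 2(l + w)
dP/dt = 2(dl/dt + dw/dt) = 2(1 + 4) = 10 cm/s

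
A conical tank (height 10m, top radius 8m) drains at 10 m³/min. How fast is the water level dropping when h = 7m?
125/(392π) ≈ 0.1015 m/min

r/h = 8/10, so r = (4/5)h
V = (1/3)πr²h = (1/3)π((4/5)h)²h = (16/75)πh³
dV/dh = (16/25)πh²
dh/dt = (dV/dt)/(dV/dh) = -10/((16/25)π·7²) = -125/(392π) m/min
The level is dropping at 125/(392π) ≈ 0.1015 m/min.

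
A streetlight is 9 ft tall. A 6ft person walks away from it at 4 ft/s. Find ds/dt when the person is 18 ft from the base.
8 ft/s

By similar triangles: 9/(x+s) = 6/s
Solving: s = 6x/3
ds/dt = 6/3 · dx/dt = 2 · 4 = 8 ft/s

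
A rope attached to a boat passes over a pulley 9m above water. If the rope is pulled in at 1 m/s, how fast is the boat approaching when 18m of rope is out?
2√3/3 ≈ 1.155 m/s

rope² = x² + 9²
x = √(18² - 9²) = 9√3
dx/dt = (rope/x) · d(rope)/dt = (18/(9√3)) · (-1) = -2√3/3 m/s
The boat approaches at 2√3/3 ≈ 1.155 m/s.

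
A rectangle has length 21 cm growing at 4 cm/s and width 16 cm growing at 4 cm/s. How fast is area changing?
148 cm²/s

A = lw
dA/dt = w·dl/dt + l·dw/dt = 16·4 + 21·4 = 148 cm²/s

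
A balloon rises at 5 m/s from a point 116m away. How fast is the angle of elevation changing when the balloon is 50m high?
0.03635 rad/s

tan(θ) = y/116
sec²(θ) · dθ/dt = (1/116) · dy/dt
dθ/dt = cos²(θ)/116 · 5 = 116/(116² + 50²) · 5
dθ/dt = 0.03635 rad/s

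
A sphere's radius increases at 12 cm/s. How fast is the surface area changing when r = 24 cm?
2304π cm²/s

S = 4πr²
dS/dt = dS/dr · dr/dt = 8πr · 12
At r = 24: dS/dt = 2304π cm²/s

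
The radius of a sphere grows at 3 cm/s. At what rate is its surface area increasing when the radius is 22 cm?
528π cm²/s

S = 4πr²
dS/dt = dS/dr · dr/dt = 8πr · 3
At r = 22: dS/dt = 528π cm²/s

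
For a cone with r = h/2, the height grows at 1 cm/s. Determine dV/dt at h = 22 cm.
121π cm³/s

V = (1/3)π(h/2)²h = πh³/12
dV/dt = πh²/4 · 1
At h = 22: dV/dt = 121π cm³/s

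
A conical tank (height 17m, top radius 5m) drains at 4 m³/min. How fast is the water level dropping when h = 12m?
289/(900π) ≈ 0.1022 m/min

r/h = 5/17, so r = (5/17)h
V = (1/3)πr²h = (1/3)π((5/17)h)²h = (25/867)πh³
dV/dh = (25/289)πh²
dh/dt = (dV/dt)/(dV/dh) = -4/((25/289)π·12²) = -289/(900π) m/min
The level is dropping at 289/(900π) ≈ 0.1022 m/min.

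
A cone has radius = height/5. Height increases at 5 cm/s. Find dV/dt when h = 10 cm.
20π cm³/s

V = (1/3)π(h/5)²h = πh³/75
dV/dt = πh²/25 · 5
At h = 10: dV/dt = 20π cm³/s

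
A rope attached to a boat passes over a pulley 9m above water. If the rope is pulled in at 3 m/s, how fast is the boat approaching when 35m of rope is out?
105√286/572 ≈ 3.104 m/s

rope² = x² + 9²
x = √(35² - 9²) = 2√286
dx/dt = (rope/x) · d(rope)/dt = (35/(2√286)) · (-3) = -105√286/572 m/s
The boat approaches at 105√286/572 ≈ 3.104 m/s.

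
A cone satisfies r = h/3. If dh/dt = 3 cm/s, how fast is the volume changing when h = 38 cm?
1444π/3 cm³/s

V = (1/3)π(h/3)²h = πh³/27
dV/dt = πh²/9 · 3
At h = 38: dV/dt = 1444π/3 cm³/s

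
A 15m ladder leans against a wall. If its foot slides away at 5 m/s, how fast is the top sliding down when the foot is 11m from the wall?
55√26/52 ≈ 5.393 m/s

x² + y² = 15²
2x·dx/dt + 2y·dy/dt = 0
dy/dt = -x/y · dx/dt = -11/(2√26) · 5 = -55√26/52 m/s
The top is descending at 55√26/52 ≈ 5.393 m/s.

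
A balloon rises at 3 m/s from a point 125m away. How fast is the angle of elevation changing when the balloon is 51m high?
0.020575 rad/s

tan(θ) = y/125
sec²(θ) · dθ/dt = (1/125) · dy/dt
dθ/dt = cos²(θ)/125 · 3 = 125/(125² + 51²) · 3
dθ/dt = 0.020575 rad/s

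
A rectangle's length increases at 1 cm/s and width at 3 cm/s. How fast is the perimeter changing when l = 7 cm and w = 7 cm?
8 cm/s

P = 2(l + w)
dP/dt = 2(dl/dt + dw/dt) = 2(1 + 3) = 8 cm/s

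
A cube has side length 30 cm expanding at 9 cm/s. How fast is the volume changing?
24300 cm³/s

V = s³
dV/dt = 3s² · ds/dt = 3·30²·9 = 24300 cm³/s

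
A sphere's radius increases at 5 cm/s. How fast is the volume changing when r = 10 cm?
2000π cm³/s

V = (4/3)πr³
dV/dt = dV/dr · dr/dt = 4πr² · 5
At r = 10: dV/dt = 2000π cm³/s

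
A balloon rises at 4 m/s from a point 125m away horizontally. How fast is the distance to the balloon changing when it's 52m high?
208√18329/18329 ≈ 1.536 m/s

z² = 125² + y²
z = √(125² + 52²) = √18329
dz/dt = y/z · dy/dt = 52/√18329 · 4 = 208√18329/18329 ≈ 1.536 m/s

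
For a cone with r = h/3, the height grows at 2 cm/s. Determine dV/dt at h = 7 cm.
98π/9 cm³/s

V = (1/3)π(h/3)²h = πh³/27
dV/dt = πh²/9 · 2
At h = 7: dV/dt = 98π/9 cm³/s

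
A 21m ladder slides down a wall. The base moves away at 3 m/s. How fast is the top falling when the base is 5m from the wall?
15√26/104 ≈ 0.7354 m/s

x² + y² = 21²
2x·dx/dt + 2y·dy/dt = 0
dy/dt = -x/y · dx/dt = -5/(4√26) · 3 = -15√26/104 m/s
The top is descending at 15√26/104 ≈ 0.7354 m/s.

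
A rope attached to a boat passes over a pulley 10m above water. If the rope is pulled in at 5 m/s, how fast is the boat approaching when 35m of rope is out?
7√5/3 ≈ 5.217 m/s

rope² = x² + 10²
x = √(35² - 10²) = 15√5
dx/dt = (rope/x) · d(rope)/dt = (35/(15√5)) · (-5) = -7√5/3 m/s
The boat approaches at 7√5/3 ≈ 5.217 m/s.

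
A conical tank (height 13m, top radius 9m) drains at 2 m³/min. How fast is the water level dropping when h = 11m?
338/(9801π) ≈ 0.01098 m/min

r/h = 9/13, so r = (9/13)h
V = (1/3)πr²h = (1/3)π((9/13)h)²h = (27/169)πh³
dV/dh = (81/169)πh²
dh/dt = (dV/dt)/(dV/dh) = -2/((81/169)π·11²) = -338/(9801π) m/min
The level is dropping at 338/(9801π) ≈ 0.01098 m/min.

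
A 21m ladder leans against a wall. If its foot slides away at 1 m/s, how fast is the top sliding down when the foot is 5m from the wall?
5√26/104 ≈ 0.2451 m/s

x² + y² = 21²
2x·dx/dt + 2y·dy/dt = 0
dy/dt = -x/y · dx/dt = -5/(4√26) · 1 = -5√26/104 m/s
The top is descending at 5√26/104 ≈ 0.2451 m/s.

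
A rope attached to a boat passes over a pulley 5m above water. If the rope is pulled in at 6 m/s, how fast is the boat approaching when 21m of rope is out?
63√26/52 ≈ 6.178 m/s

rope² = x² + 5²
x = √(21² - 5²) = 4√26
dx/dt = (rope/x) · d(rope)/dt = (21/(4√26)) · (-6) = -63√26/52 m/s
The boat approaches at 63√26/52 ≈ 6.178 m/s.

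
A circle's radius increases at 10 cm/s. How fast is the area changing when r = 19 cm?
380π cm²/s

A = πr²
dA/dt = 2πr · dr/dt = 2π(19)(10) = 380π cm²/s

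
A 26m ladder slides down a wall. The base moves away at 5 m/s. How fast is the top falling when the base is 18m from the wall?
45√22/44 ≈ 4.797 m/s

x² + y² = 26²
2x·dx/dt + 2y·dy/dt = 0
dy/dt = -x/y · dx/dt = -18/(4√22) · 5 = -45√22/44 m/s
The top is descending at 45√22/44 ≈ 4.797 m/s.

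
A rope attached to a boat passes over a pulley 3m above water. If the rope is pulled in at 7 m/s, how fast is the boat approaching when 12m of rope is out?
28√15/15 ≈ 7.23 m/s

rope² = x² + 3²
x = √(12² - 3²) = 3√15
dx/dt = (rope/x) · d(rope)/dt = (12/(3√15)) · (-7) = -28√15/15 m/s
The boat approaches at 28√15/15 ≈ 7.23 m/s.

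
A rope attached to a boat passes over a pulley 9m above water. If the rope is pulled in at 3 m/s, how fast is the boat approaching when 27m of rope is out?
9√2/4 ≈ 3.182 m/s

rope² = x² + 9²
x = √(27² - 9²) = 18√2
dx/dt = (rope/x) · d(rope)/dt = (27/(18√2)) · (-3) = -9√2/4 m/s
The boat approaches at 9√2/4 ≈ 3.182 m/s.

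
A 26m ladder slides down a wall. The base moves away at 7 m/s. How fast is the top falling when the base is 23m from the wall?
23√3/3 ≈ 13.28 m/s

x² + y² = 26²
2x·dx/dt + 2y·dy/dt = 0
dy/dt = -x/y · dx/dt = -23/(7√3) · 7 = -23√3/3 m/s
The top is descending at 23√3/3 ≈ 13.28 m/s.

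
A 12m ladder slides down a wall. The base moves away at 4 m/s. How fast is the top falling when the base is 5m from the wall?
20√119/119 ≈ 1.833 m/s

x² + y² = 12²
2x·dx/dt + 2y·dy/dt = 0
dy/dt = -x/y · dx/dt = -5/√119 · 4 = -20√119/119 m/s
The top is descending at 20√119/119 ≈ 1.833 m/s.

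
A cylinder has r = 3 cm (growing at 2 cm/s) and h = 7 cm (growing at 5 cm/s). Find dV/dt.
129π cm³/s

V = πr²h
dV/dt = 2πrh·dr/dt + πr²·dh/dt
= 2π(3)(7)(2) + π(3)²(5)
= 129π cm³/s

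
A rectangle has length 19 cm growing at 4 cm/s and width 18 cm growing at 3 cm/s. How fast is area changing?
129 cm²/s

A = lw
dA/dt = w·dl/dt + l·dw/dt = 18·4 + 19·3 = 129 cm²/s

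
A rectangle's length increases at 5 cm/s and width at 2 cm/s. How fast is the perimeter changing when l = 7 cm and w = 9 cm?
14 cm/s

P = 2(l + w)
dP/dt = 2(dl/dt + dw/dt) = 2(5 + 2) = 14 cm/s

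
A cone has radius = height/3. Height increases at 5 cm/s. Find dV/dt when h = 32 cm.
5120π/9 cm³/s

V = (1/3)π(h/3)²h = πh³/27
dV/dt = πh²/9 · 5
At h = 32: dV/dt = 5120π/9 cm³/s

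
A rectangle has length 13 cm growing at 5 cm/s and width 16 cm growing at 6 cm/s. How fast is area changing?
158 cm²/s

A = lw
dA/dt = w·dl/dt + l·dw/dt = 16·5 + 13·6 = 158 cm²/s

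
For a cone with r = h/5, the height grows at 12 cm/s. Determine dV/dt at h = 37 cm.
16428π/25 cm³/s

V = (1/3)π(h/5)²h = πh³/75
dV/dt = πh²/25 · 12
At h = 37: dV/dt = 16428π/25 cm³/s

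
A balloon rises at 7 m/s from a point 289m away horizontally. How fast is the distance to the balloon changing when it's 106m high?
742√94757/94757 ≈ 2.41 m/s

z² = 289² + y²
z = √(289² + 106²) = √94757
dz/dt = y/z · dy/dt = 106/√94757 · 7 = 742√94757/94757 ≈ 2.41 m/s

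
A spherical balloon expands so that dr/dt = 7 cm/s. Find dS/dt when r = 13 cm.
728π cm²/s

S = 4πr²
dS/dt = dS/dr · dr/dt = 8πr · 7
At r = 13: dS/dt = 728π cm²/s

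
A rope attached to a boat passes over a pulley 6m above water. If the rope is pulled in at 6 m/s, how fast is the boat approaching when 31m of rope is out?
186√37/185 ≈ 6.116 m/s

rope² = x² + 6²
x = √(31² - 6²) = 5√37
dx/dt = (rope/x) · d(rope)/dt = (31/(5√37)) · (-6) = -186√37/185 m/s
The boat approaches at 186√37/185 ≈ 6.116 m/s.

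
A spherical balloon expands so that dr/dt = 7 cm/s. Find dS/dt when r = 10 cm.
560π cm²/s

S = 4πr²
dS/dt = dS/dr · dr/dt = 8πr · 7
At r = 10: dS/dt = 560π cm²/s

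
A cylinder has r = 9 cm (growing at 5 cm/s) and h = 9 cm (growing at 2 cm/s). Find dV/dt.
972π cm³/s

V = πr²h
dV/dt = 2πrh·dr/dt + πr²·dh/dt
= 2π(9)(9)(5) + π(9)²(2)
= 972π cm³/s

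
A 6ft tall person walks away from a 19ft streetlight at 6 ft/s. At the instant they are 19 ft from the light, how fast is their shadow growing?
36/13 ft/s

By similar triangles: 19/(x+s) = 6/s
Solving: s = 6x/13
ds/dt = 6/13 · dx/dt = 6/13 · 6 = 36/13 ft/s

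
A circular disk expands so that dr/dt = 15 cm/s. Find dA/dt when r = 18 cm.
540π cm²/s

A = πr²
dA/dt = 2πr · dr/dt = 2π(18)(15) = 540π cm²/s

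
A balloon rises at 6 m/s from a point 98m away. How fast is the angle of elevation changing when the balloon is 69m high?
0.040933 rad/s

tan(θ) = y/98
sec²(θ) · dθ/dt = (1/98) · dy/dt
dθ/dt = cos²(θ)/98 · 6 = 98/(98² + 69²) · 6
dθ/dt = 0.040933 rad/s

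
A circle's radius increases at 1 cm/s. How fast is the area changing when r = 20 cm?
40π cm²/s

A = πr²
dA/dt = 2πr · dr/dt = 2π(20)(1) = 40π cm²/s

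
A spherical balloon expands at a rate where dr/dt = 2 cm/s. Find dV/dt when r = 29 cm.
6728π cm³/s

V = (4/3)πr³
dV/dt = dV/dr · dr/dt = 4πr² · 2
At r = 29: dV/dt = 6728π cm³/s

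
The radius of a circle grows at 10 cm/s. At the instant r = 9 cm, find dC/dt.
20π cm/s

C = 2πr
dC/dt = 2π · dr/dt = 2π · 10 = 20π cm/s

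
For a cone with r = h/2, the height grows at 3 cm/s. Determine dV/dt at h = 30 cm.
675π cm³/s

V = (1/3)π(h/2)²h = πh³/12
dV/dt = πh²/4 · 3
At h = 30: dV/dt = 675π cm³/s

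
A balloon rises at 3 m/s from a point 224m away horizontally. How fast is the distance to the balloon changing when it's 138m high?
207√17305/17305 ≈ 1.574 m/s

z² = 224² + y²
z = √(224² + 138²) = 2√17305
dz/dt = y/z · dy/dt = 138/(2√17305) · 3 = 207√17305/17305 ≈ 1.574 m/s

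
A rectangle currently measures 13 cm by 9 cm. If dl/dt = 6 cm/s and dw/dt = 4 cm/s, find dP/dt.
20 cm/s

P = 2(l + w)
dP/dt = 2(dl/dt + dw/dt) = 2(6 + 4) = 20 cm/s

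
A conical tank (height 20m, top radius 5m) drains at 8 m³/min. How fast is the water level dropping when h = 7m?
128/(49π) ≈ 0.8315 m/min

r/h = 5/20, so r = (1/4)h
V = (1/3)πr²h = (1/3)π((1/4)h)²h = (1/48)πh³
dV/dh = (1/16)πh²
dh/dt = (dV/dt)/(dV/dh) = -8/((1/16)π·7²) = -128/(49π) m/min
The level is dropping at 128/(49π) ≈ 0.8315 m/min.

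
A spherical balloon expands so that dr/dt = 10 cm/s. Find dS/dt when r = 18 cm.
1440π cm²/s

S = 4πr²
dS/dt = dS/dr · dr/dt = 8πr · 10
At r = 18: dS/dt = 1440π cm²/s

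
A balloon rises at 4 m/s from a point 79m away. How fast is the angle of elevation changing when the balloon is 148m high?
0.011228 rad/s

tan(θ) = y/79
sec²(θ) · dθ/dt = (1/79) · dy/dt
dθ/dt = cos²(θ)/79 · 4 = 79/(79² + 148²) · 4
dθ/dt = 0.011228 rad/s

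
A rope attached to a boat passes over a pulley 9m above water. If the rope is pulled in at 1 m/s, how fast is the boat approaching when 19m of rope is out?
19√70/140 ≈ 1.135 m/s

rope² = x² + 9²
x = √(19² - 9²) = 2√70
dx/dt = (rope/x) · d(rope)/dt = (19/(2√70)) · (-1) = -19√70/140 m/s
The boat approaches at 19√70/140 ≈ 1.135 m/s.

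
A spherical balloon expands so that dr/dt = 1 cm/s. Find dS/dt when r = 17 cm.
136π cm²/s

S = 4πr²
dS/dt = dS/dr · dr/dt = 8πr · 1
At r = 17: dS/dt = 136π cm²/s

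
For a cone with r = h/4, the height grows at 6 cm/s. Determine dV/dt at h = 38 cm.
1083π/2 cm³/s

V = (1/3)π(h/4)²h = πh³/48
dV/dt = πh²/16 · 6
At h = 38: dV/dt = 1083π/2 cm³/s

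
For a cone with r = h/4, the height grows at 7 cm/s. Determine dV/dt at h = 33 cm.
7623π/16 cm³/s

V = (1/3)π(h/4)²h = πh³/48
dV/dt = πh²/16 · 7
At h = 33: dV/dt = 7623π/16 cm³/s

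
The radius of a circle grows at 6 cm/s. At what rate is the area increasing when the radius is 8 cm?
96π cm²/s

A = πr²
dA/dt = 2πr · dr/dt = 2π(8)(6) = 96π cm²/s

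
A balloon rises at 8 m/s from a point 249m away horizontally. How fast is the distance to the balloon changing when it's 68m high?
544√2665/13325 ≈ 2.108 m/s

z² = 249² + y²
z = √(249² + 68²) = 5√2665
dz/dt = y/z · dy/dt = 68/(5√2665) · 8 = 544√2665/13325 ≈ 2.108 m/s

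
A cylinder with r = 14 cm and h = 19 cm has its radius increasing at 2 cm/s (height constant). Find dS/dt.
188π cm²/s

S = 2πrh + 2πr² (lateral + bases)
dS/dt = (2πh + 4πr)·dr/dt = (2π·19 + 4π·14)·2
= 188π cm²/s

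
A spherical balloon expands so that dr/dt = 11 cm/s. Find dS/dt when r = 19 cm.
1672π cm²/s

S = 4πr²
dS/dt = dS/dr · dr/dt = 8πr · 11
At r = 19: dS/dt = 1672π cm²/s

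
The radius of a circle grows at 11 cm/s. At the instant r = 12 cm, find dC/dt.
22π cm/s

C = 2πr
dC/dt = 2π · dr/dt = 2π · 11 = 22π cm/s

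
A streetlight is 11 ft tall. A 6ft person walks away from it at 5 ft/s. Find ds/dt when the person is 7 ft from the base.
6 ft/s

By similar triangles: 11/(x+s) = 6/s
Solving: s = 6x/5
ds/dt = 6/5 · dx/dt = 6/5 · 5 = 6 ft/s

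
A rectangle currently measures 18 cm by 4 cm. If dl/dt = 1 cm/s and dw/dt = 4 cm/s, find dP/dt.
10 cm/s

P = 2(l + w)
dP/dt = 2(dl/dt + dw/dt) = 2(1 + 4) = 10 cm/s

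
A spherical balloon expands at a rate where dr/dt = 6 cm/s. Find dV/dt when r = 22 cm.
11616π cm³/s

V = (4/3)πr³
dV/dt = dV/dr · dr/dt = 4πr² · 6
At r = 22: dV/dt = 11616π cm³/s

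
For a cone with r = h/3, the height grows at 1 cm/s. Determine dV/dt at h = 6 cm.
4π cm³/s

V = (1/3)π(h/3)²h = πh³/27
dV/dt = πh²/9 · 1
At h = 6: dV/dt = 4π cm³/s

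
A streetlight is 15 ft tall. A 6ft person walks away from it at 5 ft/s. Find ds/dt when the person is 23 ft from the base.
10/3 ft/s

By similar triangles: 15/(x+s) = 6/s
Solving: s = 6x/9
ds/dt = 6/9 · dx/dt = 2/3 · 5 = 10/3 ft/s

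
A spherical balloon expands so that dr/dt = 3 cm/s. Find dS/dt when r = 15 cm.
360π cm²/s

S = 4πr²
dS/dt = dS/dr · dr/dt = 8πr · 3
At r = 15: dS/dt = 360π cm²/s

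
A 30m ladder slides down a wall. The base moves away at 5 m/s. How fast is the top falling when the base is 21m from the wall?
35√51/51 ≈ 4.901 m/s

x² + y² = 30²
2x·dx/dt + 2y·dy/dt = 0
dy/dt = -x/y · dx/dt = -21/(3√51) · 5 = -35√51/51 m/s
The top is descending at 35√51/51 ≈ 4.901 m/s.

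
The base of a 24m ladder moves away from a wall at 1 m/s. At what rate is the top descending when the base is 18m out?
3√7/7 ≈ 1.134 m/s

x² + y² = 24²
2x·dx/dt + 2y·dy/dt = 0
dy/dt = -x/y · dx/dt = -18/(6√7) · 1 = -3√7/7 m/s
The top is descending at 3√7/7 ≈ 1.134 m/s.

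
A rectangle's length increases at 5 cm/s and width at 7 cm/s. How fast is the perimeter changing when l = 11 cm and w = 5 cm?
24 cm/s

P = 2(l + w)
dP/dt = 2(dl/dt + dw/dt) = 2(5 + 7) = 24 cm/s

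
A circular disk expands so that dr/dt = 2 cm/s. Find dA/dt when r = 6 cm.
24π cm²/s

A = πr²
dA/dt = 2πr · dr/dt = 2π(6)(2) = 24π cm²/s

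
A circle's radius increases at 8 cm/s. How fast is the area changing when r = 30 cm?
480π cm²/s

A = πr²
dA/dt = 2πr · dr/dt = 2π(30)(8) = 480π cm²/s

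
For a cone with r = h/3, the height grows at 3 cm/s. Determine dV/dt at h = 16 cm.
256π/3 cm³/s

V = (1/3)π(h/3)²h = πh³/27
dV/dt = πh²/9 · 3
At h = 16: dV/dt = 256π/3 cm³/s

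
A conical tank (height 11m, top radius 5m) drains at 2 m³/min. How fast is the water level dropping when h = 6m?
121/(450π) ≈ 0.08559 m/min

r/h = 5/11, so r = (5/11)h
V = (1/3)πr²h = (1/3)π((5/11)h)²h = (25/363)πh³
dV/dh = (25/121)πh²
dh/dt = (dV/dt)/(dV/dh) = -2/((25/121)π·6²) = -121/(450π) m/min
The level is dropping at 121/(450π) ≈ 0.08559 m/min.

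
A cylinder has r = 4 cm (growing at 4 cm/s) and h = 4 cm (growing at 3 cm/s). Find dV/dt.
176π cm³/s

V = πr²h
dV/dt = 2πrh·dr/dt + πr²·dh/dt
= 2π(4)(4)(4) + π(4)²(3)
= 176π cm³/s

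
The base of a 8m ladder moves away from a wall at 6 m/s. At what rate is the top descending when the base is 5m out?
10√39/13 ≈ 4.804 m/s

x² + y² = 8²
2x·dx/dt + 2y·dy/dt = 0
dy/dt = -x/y · dx/dt = -5/√39 · 6 = -10√39/13 m/s
The top is descending at 10√39/13 ≈ 4.804 m/s.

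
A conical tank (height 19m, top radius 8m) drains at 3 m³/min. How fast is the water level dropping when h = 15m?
361/(4800π) ≈ 0.02394 m/min

r/h = 8/19, so r = (8/19)h
V = (1/3)πr²h = (1/3)π((8/19)h)²h = (64/1083)πh³
dV/dh = (64/361)πh²
dh/dt = (dV/dt)/(dV/dh) = -3/((64/361)π·15²) = -361/(4800π) m/min
The level is dropping at 361/(4800π) ≈ 0.02394 m/min.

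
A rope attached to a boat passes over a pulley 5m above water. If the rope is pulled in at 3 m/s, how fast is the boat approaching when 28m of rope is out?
28√759/253 ≈ 3.049 m/s

rope² = x² + 5²
x = √(28² - 5²) = √759
dx/dt = (rope/x) · d(rope)/dt = (28/√759) · (-3) = -28√759/253 m/s
The boat approaches at 28√759/253 ≈ 3.049 m/s.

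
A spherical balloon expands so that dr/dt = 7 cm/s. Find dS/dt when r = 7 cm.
392π cm²/s

S = 4πr²
dS/dt = dS/dr · dr/dt = 8πr · 7
At r = 7: dS/dt = 392π cm²/s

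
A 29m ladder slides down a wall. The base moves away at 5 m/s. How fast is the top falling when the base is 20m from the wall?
100/21 ≈ 4.762 m/s

x² + y² = 29²
2x·dx/dt + 2y·dy/dt = 0
dy/dt = -x/y · dx/dt = -20/21 · 5 = -100/21 m/s
The top is descending at 100/21 ≈ 4.762 m/s.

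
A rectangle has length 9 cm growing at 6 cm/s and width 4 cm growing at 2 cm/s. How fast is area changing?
42 cm²/s

A = lw
dA/dt = w·dl/dt + l·dw/dt = 4·6 + 9·2 = 42 cm²/s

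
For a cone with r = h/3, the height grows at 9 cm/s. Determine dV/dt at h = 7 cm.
49π cm³/s

V = (1/3)π(h/3)²h = πh³/27
dV/dt = πh²/9 · 9
At h = 7: dV/dt = 49π cm³/s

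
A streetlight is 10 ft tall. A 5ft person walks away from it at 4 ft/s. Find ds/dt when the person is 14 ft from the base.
4 ft/s

By similar triangles: 10/(x+s) = 5/s
Solving: s = 5x/5
ds/dt = 5/5 · dx/dt = 1 · 4 = 4 ft/s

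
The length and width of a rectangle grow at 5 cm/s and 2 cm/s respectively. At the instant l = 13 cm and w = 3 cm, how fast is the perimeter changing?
14 cm/s

P = 2(l + w)
dP/dt = 2(dl/dt + dw/dt) = 2(5 + 2) = 14 cm/s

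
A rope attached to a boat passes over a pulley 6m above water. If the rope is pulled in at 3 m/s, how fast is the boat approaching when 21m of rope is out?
7√5/5 ≈ 3.13 m/s

rope² = x² + 6²
x = √(21² - 6²) = 9√5
dx/dt = (rope/x) · d(rope)/dt = (21/(9√5)) · (-3) = -7√5/5 m/s
The boat approaches at 7√5/5 ≈ 3.13 m/s.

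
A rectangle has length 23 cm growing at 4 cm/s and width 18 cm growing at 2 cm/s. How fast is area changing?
118 cm²/s

A = lw
dA/dt = w·dl/dt + l·dw/dt = 18·4 + 23·2 = 118 cm²/s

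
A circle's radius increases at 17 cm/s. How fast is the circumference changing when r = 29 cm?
34π cm/s

C = 2πr
dC/dt = 2π · dr/dt = 2π · 17 = 34π cm/s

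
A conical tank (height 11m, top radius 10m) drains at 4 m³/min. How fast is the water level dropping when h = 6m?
121/(900π) ≈ 0.04279 m/min

r/h = 10/11, so r = (10/11)h
V = (1/3)πr²h = (1/3)π((10/11)h)²h = (100/363)πh³
dV/dh = (100/121)πh²
dh/dt = (dV/dt)/(dV/dh) = -4/((100/121)π·6²) = -121/(900π) m/min
The level is dropping at 121/(900π) ≈ 0.04279 m/min.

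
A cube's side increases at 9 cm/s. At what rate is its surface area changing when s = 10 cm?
1080 cm²/s

A = 6s²
dA/dt = 12s · ds/dt = 12·10·9 = 1080 cm²/s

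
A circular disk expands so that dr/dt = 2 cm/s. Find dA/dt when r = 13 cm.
52π cm²/s

A = πr²
dA/dt = 2πr · dr/dt = 2π(13)(2) = 52π cm²/s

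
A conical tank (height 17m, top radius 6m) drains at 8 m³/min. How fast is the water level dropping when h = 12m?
289/(648π) ≈ 0.142 m/min

r/h = 6/17, so r = (6/17)h
V = (1/3)πr²h = (1/3)π((6/17)h)²h = (12/289)πh³
dV/dh = (36/289)πh²
dh/dt = (dV/dt)/(dV/dh) = -8/((36/289)π·12²) = -289/(648π) m/min
The level is dropping at 289/(648π) ≈ 0.142 m/min.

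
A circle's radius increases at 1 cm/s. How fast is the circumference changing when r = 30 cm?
2π cm/s

C = 2πr
dC/dt = 2π · dr/dt = 2π · 1 = 2π cm/s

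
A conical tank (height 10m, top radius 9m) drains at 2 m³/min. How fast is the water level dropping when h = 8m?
25/(648π) ≈ 0.01228 m/min

r/h = 9/10, so r = (9/10)h
V = (1/3)πr²h = (1/3)π((9/10)h)²h = (27/100)πh³
dV/dh = (81/100)πh²
dh/dt = (dV/dt)/(dV/dh) = -2/((81/100)π·8²) = -25/(648π) m/min
The level is dropping at 25/(648π) ≈ 0.01228 m/min.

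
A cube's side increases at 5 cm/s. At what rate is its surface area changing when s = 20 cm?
1200 cm²/s

A = 6s²
dA/dt = 12s · ds/dt = 12·20·5 = 1200 cm²/s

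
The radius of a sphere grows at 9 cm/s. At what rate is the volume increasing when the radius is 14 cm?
7056π cm³/s

V = (4/3)πr³
dV/dt = dV/dr · dr/dt = 4πr² · 9
At r = 14: dV/dt = 7056π cm³/s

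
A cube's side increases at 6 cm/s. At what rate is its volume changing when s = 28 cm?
14112 cm³/s

V = s³
dV/dt = 3s² · ds/dt = 3·28²·6 = 14112 cm³/s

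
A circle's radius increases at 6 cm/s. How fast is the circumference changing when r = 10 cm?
12π cm/s

C = 2πr
dC/dt = 2π · dr/dt = 2π · 6 = 12π cm/s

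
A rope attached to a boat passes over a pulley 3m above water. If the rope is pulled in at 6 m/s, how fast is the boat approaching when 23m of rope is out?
69√130/130 ≈ 6.052 m/s

rope² = x² + 3²
x = √(23² - 3²) = 2√130
dx/dt = (rope/x) · d(rope)/dt = (23/(2√130)) · (-6) = -69√130/130 m/s
The boat approaches at 69√130/130 ≈ 6.052 m/s.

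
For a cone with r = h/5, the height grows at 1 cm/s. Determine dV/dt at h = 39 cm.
1521π/25 cm³/s

V = (1/3)π(h/5)²h = πh³/75
dV/dt = πh²/25 · 1
At h = 39: dV/dt = 1521π/25 cm³/s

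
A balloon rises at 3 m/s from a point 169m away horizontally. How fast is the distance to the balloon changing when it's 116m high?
348√42017/42017 ≈ 1.698 m/s

z² = 169² + y²
z = √(169² + 116²) = √42017
dz/dt = y/z · dy/dt = 116/√42017 · 3 = 348√42017/42017 ≈ 1.698 m/s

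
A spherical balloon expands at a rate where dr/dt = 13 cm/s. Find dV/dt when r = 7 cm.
2548π cm³/s

V = (4/3)πr³
dV/dt = dV/dr · dr/dt = 4πr² · 13
At r = 7: dV/dt = 2548π cm³/s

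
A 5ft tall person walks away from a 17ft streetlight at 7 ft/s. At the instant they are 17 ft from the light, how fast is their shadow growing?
35/12 ft/s

By similar triangles: 17/(x+s) = 5/s
Solving: s = 5x/12
ds/dt = 5/12 · dx/dt = 5/12 · 7 = 35/12 ft/s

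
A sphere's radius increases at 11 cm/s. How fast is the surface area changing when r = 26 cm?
2288π cm²/s

S = 4πr²
dS/dt = dS/dr · dr/dt = 8πr · 11
At r = 26: dS/dt = 2288π cm²/s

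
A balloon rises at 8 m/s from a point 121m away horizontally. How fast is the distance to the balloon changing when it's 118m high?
944√28565/28565 ≈ 5.585 m/s

z² = 121² + y²
z = √(121² + 118²) = √28565
dz/dt = y/z · dy/dt = 118/√28565 · 8 = 944√28565/28565 ≈ 5.585 m/s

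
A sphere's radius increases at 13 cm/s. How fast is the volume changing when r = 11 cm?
6292π cm³/s

V = (4/3)πr³
dV/dt = dV/dr · dr/dt = 4πr² · 13
At r = 11: dV/dt = 6292π cm³/s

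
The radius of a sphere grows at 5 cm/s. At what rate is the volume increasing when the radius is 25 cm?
12500π cm³/s

V = (4/3)πr³
dV/dt = dV/dr · dr/dt = 4πr² · 5
At r = 25: dV/dt = 12500π cm³/s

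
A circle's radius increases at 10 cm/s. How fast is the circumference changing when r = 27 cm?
20π cm/s

C = 2πr
dC/dt = 2π · dr/dt = 2π · 10 = 20π cm/s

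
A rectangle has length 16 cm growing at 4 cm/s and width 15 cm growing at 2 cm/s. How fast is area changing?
92 cm²/s

A = lw
dA/dt = w·dl/dt + l·dw/dt = 15·4 + 16·2 = 92 cm²/s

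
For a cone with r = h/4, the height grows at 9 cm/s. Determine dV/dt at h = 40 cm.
900π cm³/s

V = (1/3)π(h/4)²h = πh³/48
dV/dt = πh²/16 · 9
At h = 40: dV/dt = 900π cm³/s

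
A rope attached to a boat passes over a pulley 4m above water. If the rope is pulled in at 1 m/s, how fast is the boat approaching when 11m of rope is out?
11√105/105 ≈ 1.073 m/s

rope² = x² + 4²
x = √(11² - 4²) = √105
dx/dt = (rope/x) · d(rope)/dt = (11/√105) · (-1) = -11√105/105 m/s
The boat approaches at 11√105/105 ≈ 1.073 m/s.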